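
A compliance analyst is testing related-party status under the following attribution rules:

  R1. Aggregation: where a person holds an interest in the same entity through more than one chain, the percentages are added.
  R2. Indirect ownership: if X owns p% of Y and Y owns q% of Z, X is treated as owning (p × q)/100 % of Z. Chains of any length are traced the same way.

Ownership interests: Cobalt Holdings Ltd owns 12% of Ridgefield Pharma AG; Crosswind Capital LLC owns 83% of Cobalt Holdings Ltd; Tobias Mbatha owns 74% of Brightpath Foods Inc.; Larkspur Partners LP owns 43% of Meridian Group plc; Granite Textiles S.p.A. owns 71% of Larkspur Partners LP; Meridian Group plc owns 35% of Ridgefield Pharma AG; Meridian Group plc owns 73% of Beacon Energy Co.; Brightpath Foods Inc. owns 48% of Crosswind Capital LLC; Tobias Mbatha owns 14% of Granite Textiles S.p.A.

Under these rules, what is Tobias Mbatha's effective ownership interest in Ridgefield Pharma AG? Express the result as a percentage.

Chain via Brightpath Foods Inc. → Crosswind Capital LLC → Cobalt Holdings Ltd (R2): 74% × 48% × 83% × 12% = 3.537792% of Ridgefield Pharma AG.
Chain via Granite Textiles S.p.A. → Larkspur Partners LP → Meridian Group plc (R2): 14% × 71% × 43% × 35% = 1.49597% of Ridgefield Pharma AG.
Aggregating (R1): 3.537792% + 1.49597% = 5.033762%.

5.033762%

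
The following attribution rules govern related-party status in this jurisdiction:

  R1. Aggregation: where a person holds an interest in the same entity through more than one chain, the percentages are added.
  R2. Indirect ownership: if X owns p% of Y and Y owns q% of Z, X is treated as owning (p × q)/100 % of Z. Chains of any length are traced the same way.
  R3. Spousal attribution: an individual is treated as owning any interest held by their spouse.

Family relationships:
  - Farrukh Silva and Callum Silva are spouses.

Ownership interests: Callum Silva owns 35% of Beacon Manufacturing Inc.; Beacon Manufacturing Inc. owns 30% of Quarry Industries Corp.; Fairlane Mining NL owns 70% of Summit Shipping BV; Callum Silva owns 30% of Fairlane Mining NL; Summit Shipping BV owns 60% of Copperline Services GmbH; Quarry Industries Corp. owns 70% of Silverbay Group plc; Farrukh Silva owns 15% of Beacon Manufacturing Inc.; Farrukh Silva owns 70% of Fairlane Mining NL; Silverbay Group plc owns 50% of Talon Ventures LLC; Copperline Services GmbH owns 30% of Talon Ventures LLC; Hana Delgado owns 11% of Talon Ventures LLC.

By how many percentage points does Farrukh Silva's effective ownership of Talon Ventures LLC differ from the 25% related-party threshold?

By spousal attribution (R3), Farrukh Silva is treated as also owning Callum Silva's interest in Fairlane Mining NL, giving 70% + 30% = 100%.
By spousal attribution (R3), Farrukh Silva is treated as also owning Callum Silva's interest in Beacon Manufacturing Inc, giving 15% + 35% = 50%.
Chain via Fairlane Mining NL → Summit Shipping BV → Copperline Services GmbH (R2): 100% × 70% × 60% × 30% = 12.6% of Talon Ventures LLC.
Chain via Beacon Manufacturing Inc. → Quarry Industries Corp. → Silverbay Group plc (R2): 50% × 30% × 70% × 50% = 5.25% of Talon Ventures LLC.
Aggregating (R1): 12.6% + 5.25% = 17.85%.
17.85% falls short of the 25% threshold by 7.15 percentage points.

7.15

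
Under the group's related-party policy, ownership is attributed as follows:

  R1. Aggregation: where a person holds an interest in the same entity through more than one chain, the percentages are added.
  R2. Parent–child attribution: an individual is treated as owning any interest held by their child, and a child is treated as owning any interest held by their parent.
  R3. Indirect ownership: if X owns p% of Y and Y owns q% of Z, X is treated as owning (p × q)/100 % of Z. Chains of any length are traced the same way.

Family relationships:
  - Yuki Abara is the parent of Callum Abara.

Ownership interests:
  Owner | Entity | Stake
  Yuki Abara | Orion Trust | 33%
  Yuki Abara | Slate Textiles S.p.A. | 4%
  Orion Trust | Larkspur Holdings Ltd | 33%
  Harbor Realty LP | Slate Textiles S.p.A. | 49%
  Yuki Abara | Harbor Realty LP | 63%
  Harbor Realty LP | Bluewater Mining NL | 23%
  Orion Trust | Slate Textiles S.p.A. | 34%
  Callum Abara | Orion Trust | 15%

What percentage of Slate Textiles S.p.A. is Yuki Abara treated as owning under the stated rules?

51.19%

By parent–child attribution (R2), Yuki Abara is treated as also owning Callum Abara's interest in Orion Trust, giving 33% + 15% = 48%.
Chain via Harbor Realty LP (R3): 63% × 49% = 30.87% of Slate Textiles S.p.A.
Chain via Orion Trust (R3): 48% × 34% = 16.32% of Slate Textiles S.p.A.
Direct interest in Slate Textiles S.p.A: 4%.
Aggregating (R1): 30.87% + 16.32% + 4% = 51.19%.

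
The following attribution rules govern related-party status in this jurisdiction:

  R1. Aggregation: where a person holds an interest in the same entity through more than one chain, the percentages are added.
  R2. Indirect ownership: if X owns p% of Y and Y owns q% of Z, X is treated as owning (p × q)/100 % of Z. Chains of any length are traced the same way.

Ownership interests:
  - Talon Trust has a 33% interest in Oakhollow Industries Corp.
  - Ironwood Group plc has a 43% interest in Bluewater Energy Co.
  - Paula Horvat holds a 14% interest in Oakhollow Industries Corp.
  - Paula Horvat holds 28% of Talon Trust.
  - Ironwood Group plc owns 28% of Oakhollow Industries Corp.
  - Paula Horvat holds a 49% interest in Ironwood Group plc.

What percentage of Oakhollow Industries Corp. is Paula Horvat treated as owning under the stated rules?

Chain via Ironwood Group plc (R2): 49% × 28% = 13.72% of Oakhollow Industries Corp.
Chain via Talon Trust (R2): 28% × 33% = 9.24% of Oakhollow Industries Corp.
Direct interest in Oakhollow Industries Corp: 14%.
Aggregating (R1): 13.72% + 9.24% + 14% = 36.96%.

36.96%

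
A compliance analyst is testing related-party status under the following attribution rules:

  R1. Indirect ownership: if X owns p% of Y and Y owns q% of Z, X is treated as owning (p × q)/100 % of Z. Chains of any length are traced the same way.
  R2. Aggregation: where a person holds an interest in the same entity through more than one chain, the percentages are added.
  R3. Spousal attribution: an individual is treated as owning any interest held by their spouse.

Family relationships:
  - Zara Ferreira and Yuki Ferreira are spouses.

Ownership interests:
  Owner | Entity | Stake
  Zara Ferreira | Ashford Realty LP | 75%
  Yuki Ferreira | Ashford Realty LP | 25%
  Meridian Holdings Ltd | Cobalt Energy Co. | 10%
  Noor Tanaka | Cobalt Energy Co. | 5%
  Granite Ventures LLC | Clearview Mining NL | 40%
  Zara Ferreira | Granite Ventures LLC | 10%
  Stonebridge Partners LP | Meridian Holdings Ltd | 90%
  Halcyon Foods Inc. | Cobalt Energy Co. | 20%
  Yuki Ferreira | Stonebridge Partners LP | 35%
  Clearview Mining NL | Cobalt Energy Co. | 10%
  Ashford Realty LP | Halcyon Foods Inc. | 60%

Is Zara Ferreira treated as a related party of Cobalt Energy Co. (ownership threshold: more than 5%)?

Yes

By spousal attribution (R3), Zara Ferreira is treated as also owning Yuki Ferreira's interest in Ashford Realty LP, giving 75% + 25% = 100%.
By spousal attribution (R3), Zara Ferreira is treated as owning Yuki Ferreira's 35% interest in Stonebridge Partners LP.
Chain via Granite Ventures LLC → Clearview Mining NL (R1): 10% × 40% × 10% = 0.4% of Cobalt Energy Co.
Chain via Ashford Realty LP → Halcyon Foods Inc. (R1): 100% × 60% × 20% = 12% of Cobalt Energy Co.
Chain via Stonebridge Partners LP → Meridian Holdings Ltd (R1): 35% × 90% × 10% = 3.15% of Cobalt Energy Co.
Aggregating (R2): 0.4% + 12% + 3.15% = 15.55%.
15.55% exceeds the 5% threshold, so Zara is a related party to Cobalt Energy Co.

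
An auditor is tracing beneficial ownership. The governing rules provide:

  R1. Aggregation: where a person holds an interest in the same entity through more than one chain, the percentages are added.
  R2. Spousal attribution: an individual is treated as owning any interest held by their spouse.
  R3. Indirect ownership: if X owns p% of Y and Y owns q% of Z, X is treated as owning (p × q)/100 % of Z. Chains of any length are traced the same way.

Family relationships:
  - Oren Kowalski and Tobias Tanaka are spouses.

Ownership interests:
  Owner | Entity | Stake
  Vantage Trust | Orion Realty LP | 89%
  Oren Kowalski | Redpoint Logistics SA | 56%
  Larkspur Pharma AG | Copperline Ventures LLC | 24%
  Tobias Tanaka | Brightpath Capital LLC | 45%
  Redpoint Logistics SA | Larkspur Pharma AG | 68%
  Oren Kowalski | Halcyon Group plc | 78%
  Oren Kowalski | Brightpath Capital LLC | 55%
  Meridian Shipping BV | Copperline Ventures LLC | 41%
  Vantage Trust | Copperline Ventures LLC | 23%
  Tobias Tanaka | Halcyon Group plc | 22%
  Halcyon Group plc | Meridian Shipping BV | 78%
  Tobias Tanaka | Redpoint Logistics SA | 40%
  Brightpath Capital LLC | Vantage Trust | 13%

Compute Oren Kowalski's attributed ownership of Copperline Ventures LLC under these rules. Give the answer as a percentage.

50.6372%

By spousal attribution (R2), Oren Kowalski is treated as also owning Tobias Tanaka's interest in Redpoint Logistics SA, giving 56% + 40% = 96%.
By spousal attribution (R2), Oren Kowalski is treated as also owning Tobias Tanaka's interest in Halcyon Group plc, giving 78% + 22% = 100%.
By spousal attribution (R2), Oren Kowalski is treated as also owning Tobias Tanaka's interest in Brightpath Capital LLC, giving 55% + 45% = 100%.
Chain via Redpoint Logistics SA → Larkspur Pharma AG (R3): 96% × 68% × 24% = 15.6672% of Copperline Ventures LLC.
Chain via Halcyon Group plc → Meridian Shipping BV (R3): 100% × 78% × 41% = 31.98% of Copperline Ventures LLC.
Chain via Brightpath Capital LLC → Vantage Trust (R3): 100% × 13% × 23% = 2.99% of Copperline Ventures LLC.
Aggregating (R1): 15.6672% + 31.98% + 2.99% = 50.6372%.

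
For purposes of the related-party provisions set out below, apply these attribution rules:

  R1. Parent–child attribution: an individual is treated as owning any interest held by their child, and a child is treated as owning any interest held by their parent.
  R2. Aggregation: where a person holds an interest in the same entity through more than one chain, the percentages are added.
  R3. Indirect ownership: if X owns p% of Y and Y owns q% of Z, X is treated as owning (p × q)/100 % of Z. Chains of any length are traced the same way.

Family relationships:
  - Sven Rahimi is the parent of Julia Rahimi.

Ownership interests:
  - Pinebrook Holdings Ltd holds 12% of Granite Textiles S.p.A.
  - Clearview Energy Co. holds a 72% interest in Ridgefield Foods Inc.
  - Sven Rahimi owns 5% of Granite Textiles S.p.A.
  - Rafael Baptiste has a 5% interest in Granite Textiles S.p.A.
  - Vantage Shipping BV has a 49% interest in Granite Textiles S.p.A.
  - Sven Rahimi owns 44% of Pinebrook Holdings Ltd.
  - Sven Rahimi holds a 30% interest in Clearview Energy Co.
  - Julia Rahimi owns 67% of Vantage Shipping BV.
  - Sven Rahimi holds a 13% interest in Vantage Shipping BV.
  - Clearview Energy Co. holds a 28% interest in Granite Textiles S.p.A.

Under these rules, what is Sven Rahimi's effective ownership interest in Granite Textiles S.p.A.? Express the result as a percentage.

57.88%

By parent–child attribution (R1), Sven Rahimi is treated as also owning Julia Rahimi's interest in Vantage Shipping BV, giving 13% + 67% = 80%.
Chain via Clearview Energy Co. (R3): 30% × 28% = 8.4% of Granite Textiles S.p.A.
Chain via Pinebrook Holdings Ltd (R3): 44% × 12% = 5.28% of Granite Textiles S.p.A.
Chain via Vantage Shipping BV (R3): 80% × 49% = 39.2% of Granite Textiles S.p.A.
Direct interest in Granite Textiles S.p.A: 5%.
Aggregating (R2): 8.4% + 5.28% + 39.2% + 5% = 57.88%.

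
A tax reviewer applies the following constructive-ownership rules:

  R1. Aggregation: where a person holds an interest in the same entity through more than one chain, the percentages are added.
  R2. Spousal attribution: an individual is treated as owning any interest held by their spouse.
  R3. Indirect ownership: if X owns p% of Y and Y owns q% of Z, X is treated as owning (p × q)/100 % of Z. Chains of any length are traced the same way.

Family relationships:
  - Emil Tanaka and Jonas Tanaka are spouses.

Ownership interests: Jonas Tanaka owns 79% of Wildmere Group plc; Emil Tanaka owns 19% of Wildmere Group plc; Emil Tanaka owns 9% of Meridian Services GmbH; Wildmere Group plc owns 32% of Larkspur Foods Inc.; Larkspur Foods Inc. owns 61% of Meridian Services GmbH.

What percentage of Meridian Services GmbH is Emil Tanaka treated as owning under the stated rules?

28.1296%

By spousal attribution (R2), Emil Tanaka is treated as also owning Jonas Tanaka's interest in Wildmere Group plc, giving 19% + 79% = 98%.
Chain via Wildmere Group plc → Larkspur Foods Inc. (R3): 98% × 32% × 61% = 19.1296% of Meridian Services GmbH.
Direct interest in Meridian Services GmbH: 9%.
Aggregating (R1): 19.1296% + 9% = 28.1296%.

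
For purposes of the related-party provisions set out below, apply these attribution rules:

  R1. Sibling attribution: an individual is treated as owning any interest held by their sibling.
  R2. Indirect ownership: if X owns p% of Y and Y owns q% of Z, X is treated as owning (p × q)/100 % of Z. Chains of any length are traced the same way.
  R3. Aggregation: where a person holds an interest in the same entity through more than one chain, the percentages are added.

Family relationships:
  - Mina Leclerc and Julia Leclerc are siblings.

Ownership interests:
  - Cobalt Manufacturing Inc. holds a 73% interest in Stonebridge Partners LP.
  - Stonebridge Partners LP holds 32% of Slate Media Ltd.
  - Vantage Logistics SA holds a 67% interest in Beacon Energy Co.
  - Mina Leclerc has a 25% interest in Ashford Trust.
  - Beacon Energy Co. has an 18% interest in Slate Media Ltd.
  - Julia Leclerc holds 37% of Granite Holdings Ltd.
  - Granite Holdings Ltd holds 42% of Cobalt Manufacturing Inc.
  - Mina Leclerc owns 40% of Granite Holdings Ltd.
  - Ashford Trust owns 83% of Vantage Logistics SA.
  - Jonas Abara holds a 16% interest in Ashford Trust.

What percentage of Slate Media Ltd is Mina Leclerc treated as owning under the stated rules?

By sibling attribution (R1), Mina Leclerc is treated as also owning Julia Leclerc's interest in Granite Holdings Ltd, giving 40% + 37% = 77%.
Chain via Granite Holdings Ltd → Cobalt Manufacturing Inc. → Stonebridge Partners LP (R2): 77% × 42% × 73% × 32% = 7.554624% of Slate Media Ltd.
Chain via Ashford Trust → Vantage Logistics SA → Beacon Energy Co. (R2): 25% × 83% × 67% × 18% = 2.50245% of Slate Media Ltd.
Aggregating (R3): 7.554624% + 2.50245% = 10.057074%.

10.057074%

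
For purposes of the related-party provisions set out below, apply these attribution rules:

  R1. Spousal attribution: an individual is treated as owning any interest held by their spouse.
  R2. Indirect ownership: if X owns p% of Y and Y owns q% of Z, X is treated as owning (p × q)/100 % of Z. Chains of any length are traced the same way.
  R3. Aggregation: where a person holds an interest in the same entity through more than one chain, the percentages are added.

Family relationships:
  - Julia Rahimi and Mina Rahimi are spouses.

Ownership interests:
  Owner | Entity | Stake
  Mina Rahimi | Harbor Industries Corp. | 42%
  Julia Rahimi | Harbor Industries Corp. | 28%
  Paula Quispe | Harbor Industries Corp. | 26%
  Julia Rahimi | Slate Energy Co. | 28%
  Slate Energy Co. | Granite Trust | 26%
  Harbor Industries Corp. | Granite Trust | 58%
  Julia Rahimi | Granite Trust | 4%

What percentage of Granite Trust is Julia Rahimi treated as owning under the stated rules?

By spousal attribution (R1), Julia Rahimi is treated as also owning Mina Rahimi's interest in Harbor Industries Corp, giving 28% + 42% = 70%.
Chain via Harbor Industries Corp. (R2): 70% × 58% = 40.6% of Granite Trust.
Chain via Slate Energy Co. (R2): 28% × 26% = 7.28% of Granite Trust.
Direct interest in Granite Trust: 4%.
Aggregating (R3): 40.6% + 7.28% + 4% = 51.88%.

51.88%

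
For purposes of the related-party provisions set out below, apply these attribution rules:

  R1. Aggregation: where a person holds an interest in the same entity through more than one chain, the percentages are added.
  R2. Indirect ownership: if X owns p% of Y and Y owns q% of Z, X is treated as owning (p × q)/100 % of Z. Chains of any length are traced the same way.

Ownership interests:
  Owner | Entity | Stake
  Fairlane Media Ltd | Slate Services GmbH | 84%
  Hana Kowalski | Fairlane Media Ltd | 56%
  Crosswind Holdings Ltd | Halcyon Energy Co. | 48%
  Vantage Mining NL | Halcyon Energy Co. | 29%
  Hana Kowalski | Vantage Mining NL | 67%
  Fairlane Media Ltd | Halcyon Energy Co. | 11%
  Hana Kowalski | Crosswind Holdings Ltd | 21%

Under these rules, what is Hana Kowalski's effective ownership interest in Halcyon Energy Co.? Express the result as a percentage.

Chain via Vantage Mining NL (R2): 67% × 29% = 19.43% of Halcyon Energy Co.
Chain via Fairlane Media Ltd (R2): 56% × 11% = 6.16% of Halcyon Energy Co.
Chain via Crosswind Holdings Ltd (R2): 21% × 48% = 10.08% of Halcyon Energy Co.
Aggregating (R1): 19.43% + 6.16% + 10.08% = 35.67%.

35.67%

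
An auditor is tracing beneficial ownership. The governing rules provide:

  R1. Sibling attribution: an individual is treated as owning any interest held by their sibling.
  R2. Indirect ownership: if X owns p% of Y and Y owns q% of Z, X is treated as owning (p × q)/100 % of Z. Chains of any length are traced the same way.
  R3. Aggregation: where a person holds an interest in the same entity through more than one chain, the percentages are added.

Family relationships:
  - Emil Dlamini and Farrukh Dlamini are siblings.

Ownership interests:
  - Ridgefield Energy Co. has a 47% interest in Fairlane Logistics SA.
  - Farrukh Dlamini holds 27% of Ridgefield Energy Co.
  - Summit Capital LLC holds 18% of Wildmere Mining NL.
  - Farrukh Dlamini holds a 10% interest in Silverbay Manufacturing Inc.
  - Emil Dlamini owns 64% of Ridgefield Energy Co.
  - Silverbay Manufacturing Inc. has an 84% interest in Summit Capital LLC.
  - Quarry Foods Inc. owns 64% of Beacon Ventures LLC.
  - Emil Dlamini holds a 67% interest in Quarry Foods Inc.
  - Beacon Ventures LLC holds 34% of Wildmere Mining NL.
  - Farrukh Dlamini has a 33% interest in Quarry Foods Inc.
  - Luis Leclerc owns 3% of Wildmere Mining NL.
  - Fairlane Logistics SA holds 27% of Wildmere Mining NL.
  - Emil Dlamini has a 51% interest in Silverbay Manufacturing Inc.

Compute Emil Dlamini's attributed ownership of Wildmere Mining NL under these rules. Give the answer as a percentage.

42.5311%

By sibling attribution (R1), Emil Dlamini is treated as also owning Farrukh Dlamini's interest in Ridgefield Energy Co, giving 64% + 27% = 91%.
By sibling attribution (R1), Emil Dlamini is treated as also owning Farrukh Dlamini's interest in Quarry Foods Inc, giving 67% + 33% = 100%.
By sibling attribution (R1), Emil Dlamini is treated as also owning Farrukh Dlamini's interest in Silverbay Manufacturing Inc, giving 51% + 10% = 61%.
Chain via Ridgefield Energy Co. → Fairlane Logistics SA (R2): 91% × 47% × 27% = 11.5479% of Wildmere Mining NL.
Chain via Quarry Foods Inc. → Beacon Ventures LLC (R2): 100% × 64% × 34% = 21.76% of Wildmere Mining NL.
Chain via Silverbay Manufacturing Inc. → Summit Capital LLC (R2): 61% × 84% × 18% = 9.2232% of Wildmere Mining NL.
Aggregating (R3): 11.5479% + 21.76% + 9.2232% = 42.5311%.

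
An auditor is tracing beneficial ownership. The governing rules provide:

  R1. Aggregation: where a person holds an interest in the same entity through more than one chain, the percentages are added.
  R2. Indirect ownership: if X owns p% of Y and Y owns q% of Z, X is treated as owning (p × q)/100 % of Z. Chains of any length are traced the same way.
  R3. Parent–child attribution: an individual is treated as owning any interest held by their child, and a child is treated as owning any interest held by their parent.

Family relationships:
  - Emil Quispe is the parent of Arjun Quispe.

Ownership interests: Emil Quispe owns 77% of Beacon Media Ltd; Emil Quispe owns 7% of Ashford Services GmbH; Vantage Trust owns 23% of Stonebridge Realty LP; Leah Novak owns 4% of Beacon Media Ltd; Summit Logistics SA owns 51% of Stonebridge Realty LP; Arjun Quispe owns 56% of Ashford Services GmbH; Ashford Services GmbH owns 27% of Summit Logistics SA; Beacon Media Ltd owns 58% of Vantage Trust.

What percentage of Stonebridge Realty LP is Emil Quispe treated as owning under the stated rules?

18.9469%

By parent–child attribution (R3), Emil Quispe is treated as also owning Arjun Quispe's interest in Ashford Services GmbH, giving 7% + 56% = 63%.
Chain via Beacon Media Ltd → Vantage Trust (R2): 77% × 58% × 23% = 10.2718% of Stonebridge Realty LP.
Chain via Ashford Services GmbH → Summit Logistics SA (R2): 63% × 27% × 51% = 8.6751% of Stonebridge Realty LP.
Aggregating (R1): 10.2718% + 8.6751% = 18.9469%.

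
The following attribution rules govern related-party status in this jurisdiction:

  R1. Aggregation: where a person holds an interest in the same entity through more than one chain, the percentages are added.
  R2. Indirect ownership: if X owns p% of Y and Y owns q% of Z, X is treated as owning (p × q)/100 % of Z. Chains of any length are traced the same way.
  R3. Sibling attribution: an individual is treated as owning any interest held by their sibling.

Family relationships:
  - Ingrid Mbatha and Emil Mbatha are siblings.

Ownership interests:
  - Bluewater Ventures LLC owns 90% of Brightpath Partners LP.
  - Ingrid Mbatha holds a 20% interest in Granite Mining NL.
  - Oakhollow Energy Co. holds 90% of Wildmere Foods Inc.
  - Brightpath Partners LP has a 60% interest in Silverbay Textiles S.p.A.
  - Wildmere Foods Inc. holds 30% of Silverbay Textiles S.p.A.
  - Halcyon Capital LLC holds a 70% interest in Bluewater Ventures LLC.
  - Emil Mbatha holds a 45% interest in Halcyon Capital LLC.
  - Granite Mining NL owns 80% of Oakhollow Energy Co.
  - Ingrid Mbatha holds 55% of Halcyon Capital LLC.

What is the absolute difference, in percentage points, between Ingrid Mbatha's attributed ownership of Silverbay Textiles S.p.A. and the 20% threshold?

By sibling attribution (R3), Ingrid Mbatha is treated as also owning Emil Mbatha's interest in Halcyon Capital LLC, giving 55% + 45% = 100%.
Chain via Granite Mining NL → Oakhollow Energy Co. → Wildmere Foods Inc. (R2): 20% × 80% × 90% × 30% = 4.32% of Silverbay Textiles S.p.A.
Chain via Halcyon Capital LLC → Bluewater Ventures LLC → Brightpath Partners LP (R2): 100% × 70% × 90% × 60% = 37.8% of Silverbay Textiles S.p.A.
Aggregating (R1): 4.32% + 37.8% = 42.12%.
42.12% exceeds the 20% threshold by 22.12 percentage points.

22.12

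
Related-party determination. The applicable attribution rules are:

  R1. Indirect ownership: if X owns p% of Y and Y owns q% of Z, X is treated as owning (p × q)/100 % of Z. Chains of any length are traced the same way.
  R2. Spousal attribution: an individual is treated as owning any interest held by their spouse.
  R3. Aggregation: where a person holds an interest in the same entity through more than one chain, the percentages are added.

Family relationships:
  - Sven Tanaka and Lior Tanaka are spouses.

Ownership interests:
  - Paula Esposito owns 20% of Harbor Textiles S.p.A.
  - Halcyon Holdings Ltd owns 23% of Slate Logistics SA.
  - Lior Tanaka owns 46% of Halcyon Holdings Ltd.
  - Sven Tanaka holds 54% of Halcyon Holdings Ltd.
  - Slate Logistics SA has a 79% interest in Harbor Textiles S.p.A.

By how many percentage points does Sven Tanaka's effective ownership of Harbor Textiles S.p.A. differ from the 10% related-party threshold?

By spousal attribution (R2), Sven Tanaka is treated as also owning Lior Tanaka's interest in Halcyon Holdings Ltd, giving 54% + 46% = 100%.
Chain via Halcyon Holdings Ltd → Slate Logistics SA (R1): 100% × 23% × 79% = 18.17% of Harbor Textiles S.p.A.
18.17% exceeds the 10% threshold by 8.17 percentage points.

8.17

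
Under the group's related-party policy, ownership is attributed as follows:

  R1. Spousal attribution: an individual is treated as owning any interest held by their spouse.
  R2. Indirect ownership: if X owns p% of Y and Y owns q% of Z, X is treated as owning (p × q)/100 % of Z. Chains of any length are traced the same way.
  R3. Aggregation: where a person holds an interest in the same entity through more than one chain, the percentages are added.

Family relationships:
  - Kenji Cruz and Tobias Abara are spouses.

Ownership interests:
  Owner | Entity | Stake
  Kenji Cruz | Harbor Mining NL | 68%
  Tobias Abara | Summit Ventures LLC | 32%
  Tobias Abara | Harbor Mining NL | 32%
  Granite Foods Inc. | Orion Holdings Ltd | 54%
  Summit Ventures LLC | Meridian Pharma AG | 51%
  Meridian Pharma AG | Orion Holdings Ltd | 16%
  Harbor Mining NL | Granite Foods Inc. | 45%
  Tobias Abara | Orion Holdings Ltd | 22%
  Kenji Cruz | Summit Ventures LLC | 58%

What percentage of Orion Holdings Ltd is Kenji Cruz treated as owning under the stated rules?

By spousal attribution (R1), Kenji Cruz is treated as also owning Tobias Abara's interest in Summit Ventures LLC, giving 58% + 32% = 90%.
By spousal attribution (R1), Kenji Cruz is treated as also owning Tobias Abara's interest in Harbor Mining NL, giving 68% + 32% = 100%.
By spousal attribution (R1), Kenji Cruz is treated as owning Tobias Abara's 22% interest in Orion Holdings Ltd.
Chain via Summit Ventures LLC → Meridian Pharma AG (R2): 90% × 51% × 16% = 7.344% of Orion Holdings Ltd.
Chain via Harbor Mining NL → Granite Foods Inc. (R2): 100% × 45% × 54% = 24.3% of Orion Holdings Ltd.
Direct interest in Orion Holdings Ltd: 22%.
Aggregating (R3): 7.344% + 24.3% + 22% = 53.644%.

53.644%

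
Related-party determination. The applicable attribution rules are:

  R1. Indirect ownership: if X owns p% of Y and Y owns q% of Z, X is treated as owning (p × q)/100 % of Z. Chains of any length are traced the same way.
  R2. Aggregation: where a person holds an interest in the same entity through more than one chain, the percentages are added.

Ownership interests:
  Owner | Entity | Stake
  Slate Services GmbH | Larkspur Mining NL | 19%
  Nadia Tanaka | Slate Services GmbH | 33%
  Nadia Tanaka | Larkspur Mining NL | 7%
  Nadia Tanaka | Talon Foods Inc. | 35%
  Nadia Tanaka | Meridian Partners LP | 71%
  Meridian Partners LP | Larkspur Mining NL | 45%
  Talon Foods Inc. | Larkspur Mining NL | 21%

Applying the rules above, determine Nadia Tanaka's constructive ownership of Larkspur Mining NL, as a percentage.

52.57%

Chain via Meridian Partners LP (R1): 71% × 45% = 31.95% of Larkspur Mining NL.
Chain via Talon Foods Inc. (R1): 35% × 21% = 7.35% of Larkspur Mining NL.
Chain via Slate Services GmbH (R1): 33% × 19% = 6.27% of Larkspur Mining NL.
Direct interest in Larkspur Mining NL: 7%.
Aggregating (R2): 31.95% + 7.35% + 6.27% + 7% = 52.57%.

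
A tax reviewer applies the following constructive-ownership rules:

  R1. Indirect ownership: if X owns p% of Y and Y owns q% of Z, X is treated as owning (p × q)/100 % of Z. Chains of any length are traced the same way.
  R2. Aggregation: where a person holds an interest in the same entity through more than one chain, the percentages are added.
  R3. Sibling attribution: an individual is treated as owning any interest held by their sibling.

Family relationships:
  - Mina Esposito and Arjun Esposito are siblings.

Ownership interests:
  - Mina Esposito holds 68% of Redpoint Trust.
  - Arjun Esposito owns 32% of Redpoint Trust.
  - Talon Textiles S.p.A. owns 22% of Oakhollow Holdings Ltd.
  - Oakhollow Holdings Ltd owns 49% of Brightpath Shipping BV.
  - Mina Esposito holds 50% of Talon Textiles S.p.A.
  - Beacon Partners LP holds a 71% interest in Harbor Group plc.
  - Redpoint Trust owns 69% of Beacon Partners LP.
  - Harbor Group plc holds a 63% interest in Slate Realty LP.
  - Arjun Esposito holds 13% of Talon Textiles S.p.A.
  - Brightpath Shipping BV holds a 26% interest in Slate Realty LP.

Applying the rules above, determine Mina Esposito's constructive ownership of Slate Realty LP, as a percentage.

32.629464%

By sibling attribution (R3), Mina Esposito is treated as also owning Arjun Esposito's interest in Redpoint Trust, giving 68% + 32% = 100%.
By sibling attribution (R3), Mina Esposito is treated as also owning Arjun Esposito's interest in Talon Textiles S.p.A, giving 50% + 13% = 63%.
Chain via Redpoint Trust → Beacon Partners LP → Harbor Group plc (R1): 100% × 69% × 71% × 63% = 30.8637% of Slate Realty LP.
Chain via Talon Textiles S.p.A. → Oakhollow Holdings Ltd → Brightpath Shipping BV (R1): 63% × 22% × 49% × 26% = 1.765764% of Slate Realty LP.
Aggregating (R2): 30.8637% + 1.765764% = 32.629464%.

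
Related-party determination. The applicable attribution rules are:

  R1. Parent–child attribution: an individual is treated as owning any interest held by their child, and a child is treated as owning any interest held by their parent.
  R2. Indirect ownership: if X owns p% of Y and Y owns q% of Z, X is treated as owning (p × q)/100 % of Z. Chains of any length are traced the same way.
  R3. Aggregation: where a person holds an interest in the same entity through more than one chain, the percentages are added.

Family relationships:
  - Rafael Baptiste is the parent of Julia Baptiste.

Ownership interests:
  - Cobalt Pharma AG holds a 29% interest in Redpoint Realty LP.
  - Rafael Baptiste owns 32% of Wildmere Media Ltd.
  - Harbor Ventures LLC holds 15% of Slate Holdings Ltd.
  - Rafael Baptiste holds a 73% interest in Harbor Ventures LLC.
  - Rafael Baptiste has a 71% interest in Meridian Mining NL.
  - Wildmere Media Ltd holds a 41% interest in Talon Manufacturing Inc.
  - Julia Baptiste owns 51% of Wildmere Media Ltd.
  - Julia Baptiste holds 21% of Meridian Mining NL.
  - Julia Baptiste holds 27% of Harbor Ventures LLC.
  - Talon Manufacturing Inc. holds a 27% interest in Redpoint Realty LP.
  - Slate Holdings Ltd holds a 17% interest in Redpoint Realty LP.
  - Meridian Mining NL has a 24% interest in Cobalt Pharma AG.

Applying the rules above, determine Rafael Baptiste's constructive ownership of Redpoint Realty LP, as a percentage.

By parent–child attribution (R1), Rafael Baptiste is treated as also owning Julia Baptiste's interest in Meridian Mining NL, giving 71% + 21% = 92%.
By parent–child attribution (R1), Rafael Baptiste is treated as also owning Julia Baptiste's interest in Harbor Ventures LLC, giving 73% + 27% = 100%.
By parent–child attribution (R1), Rafael Baptiste is treated as also owning Julia Baptiste's interest in Wildmere Media Ltd, giving 32% + 51% = 83%.
Chain via Meridian Mining NL → Cobalt Pharma AG (R2): 92% × 24% × 29% = 6.4032% of Redpoint Realty LP.
Chain via Harbor Ventures LLC → Slate Holdings Ltd (R2): 100% × 15% × 17% = 2.55% of Redpoint Realty LP.
Chain via Wildmere Media Ltd → Talon Manufacturing Inc. (R2): 83% × 41% × 27% = 9.1881% of Redpoint Realty LP.
Aggregating (R3): 6.4032% + 2.55% + 9.1881% = 18.1413%.

18.1413%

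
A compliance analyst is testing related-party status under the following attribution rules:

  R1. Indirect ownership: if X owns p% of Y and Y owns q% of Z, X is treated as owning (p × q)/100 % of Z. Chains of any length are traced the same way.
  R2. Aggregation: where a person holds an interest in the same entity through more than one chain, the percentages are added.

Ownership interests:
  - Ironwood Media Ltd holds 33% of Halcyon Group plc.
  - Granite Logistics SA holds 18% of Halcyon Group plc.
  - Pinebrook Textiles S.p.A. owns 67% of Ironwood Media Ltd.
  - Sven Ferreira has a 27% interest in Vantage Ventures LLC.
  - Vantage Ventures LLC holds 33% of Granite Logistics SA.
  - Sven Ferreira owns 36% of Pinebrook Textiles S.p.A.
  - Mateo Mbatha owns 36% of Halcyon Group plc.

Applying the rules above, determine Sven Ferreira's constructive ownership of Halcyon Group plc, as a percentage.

9.5634%

Chain via Vantage Ventures LLC → Granite Logistics SA (R1): 27% × 33% × 18% = 1.6038% of Halcyon Group plc.
Chain via Pinebrook Textiles S.p.A. → Ironwood Media Ltd (R1): 36% × 67% × 33% = 7.9596% of Halcyon Group plc.
Aggregating (R2): 1.6038% + 7.9596% = 9.5634%.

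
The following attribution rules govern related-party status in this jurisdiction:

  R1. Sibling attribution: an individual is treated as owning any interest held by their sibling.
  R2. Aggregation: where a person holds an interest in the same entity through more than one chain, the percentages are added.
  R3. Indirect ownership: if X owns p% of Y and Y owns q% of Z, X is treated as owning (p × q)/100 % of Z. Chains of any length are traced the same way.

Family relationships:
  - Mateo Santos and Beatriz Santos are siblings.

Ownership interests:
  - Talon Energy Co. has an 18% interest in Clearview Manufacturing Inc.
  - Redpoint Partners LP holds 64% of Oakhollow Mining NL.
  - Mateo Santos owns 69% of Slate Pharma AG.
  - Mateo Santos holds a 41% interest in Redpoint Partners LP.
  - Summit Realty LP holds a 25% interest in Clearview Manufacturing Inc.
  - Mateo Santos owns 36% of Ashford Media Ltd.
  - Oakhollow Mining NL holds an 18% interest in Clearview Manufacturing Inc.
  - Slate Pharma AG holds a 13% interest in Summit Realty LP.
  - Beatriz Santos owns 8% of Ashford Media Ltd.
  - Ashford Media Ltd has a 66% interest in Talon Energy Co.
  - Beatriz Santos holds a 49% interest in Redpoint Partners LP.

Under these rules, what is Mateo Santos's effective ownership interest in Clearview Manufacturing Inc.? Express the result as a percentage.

By sibling attribution (R1), Mateo Santos is treated as also owning Beatriz Santos's interest in Redpoint Partners LP, giving 41% + 49% = 90%.
By sibling attribution (R1), Mateo Santos is treated as also owning Beatriz Santos's interest in Ashford Media Ltd, giving 36% + 8% = 44%.
Chain via Redpoint Partners LP → Oakhollow Mining NL (R3): 90% × 64% × 18% = 10.368% of Clearview Manufacturing Inc.
Chain via Slate Pharma AG → Summit Realty LP (R3): 69% × 13% × 25% = 2.2425% of Clearview Manufacturing Inc.
Chain via Ashford Media Ltd → Talon Energy Co. (R3): 44% × 66% × 18% = 5.2272% of Clearview Manufacturing Inc.
Aggregating (R2): 10.368% + 2.2425% + 5.2272% = 17.8377%.

17.8377%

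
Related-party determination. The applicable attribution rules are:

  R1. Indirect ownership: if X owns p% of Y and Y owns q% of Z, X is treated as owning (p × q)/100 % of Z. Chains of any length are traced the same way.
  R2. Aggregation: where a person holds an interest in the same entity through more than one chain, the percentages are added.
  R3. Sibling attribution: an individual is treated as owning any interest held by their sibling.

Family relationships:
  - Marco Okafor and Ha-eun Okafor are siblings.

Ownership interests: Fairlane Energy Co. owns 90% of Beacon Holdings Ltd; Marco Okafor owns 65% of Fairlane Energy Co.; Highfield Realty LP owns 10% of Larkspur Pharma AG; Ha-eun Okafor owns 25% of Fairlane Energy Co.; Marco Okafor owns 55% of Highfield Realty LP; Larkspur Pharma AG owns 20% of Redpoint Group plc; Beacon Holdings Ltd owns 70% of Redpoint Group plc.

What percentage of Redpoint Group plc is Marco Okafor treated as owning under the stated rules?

57.8%

By sibling attribution (R3), Marco Okafor is treated as also owning Ha-eun Okafor's interest in Fairlane Energy Co, giving 65% + 25% = 90%.
Chain via Fairlane Energy Co. → Beacon Holdings Ltd (R1): 90% × 90% × 70% = 56.7% of Redpoint Group plc.
Chain via Highfield Realty LP → Larkspur Pharma AG (R1): 55% × 10% × 20% = 1.1% of Redpoint Group plc.
Aggregating (R2): 56.7% + 1.1% = 57.8%.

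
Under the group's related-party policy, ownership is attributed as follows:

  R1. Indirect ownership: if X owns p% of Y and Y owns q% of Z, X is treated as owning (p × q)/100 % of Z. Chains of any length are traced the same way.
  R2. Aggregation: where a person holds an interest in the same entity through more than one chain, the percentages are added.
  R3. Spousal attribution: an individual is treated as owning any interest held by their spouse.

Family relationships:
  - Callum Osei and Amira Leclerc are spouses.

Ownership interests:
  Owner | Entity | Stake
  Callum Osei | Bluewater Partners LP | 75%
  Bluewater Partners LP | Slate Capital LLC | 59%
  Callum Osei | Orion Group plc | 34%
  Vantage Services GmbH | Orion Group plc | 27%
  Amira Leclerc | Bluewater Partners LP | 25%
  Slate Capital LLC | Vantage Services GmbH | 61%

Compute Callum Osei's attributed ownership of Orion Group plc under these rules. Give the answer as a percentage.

43.7173%

By spousal attribution (R3), Callum Osei is treated as also owning Amira Leclerc's interest in Bluewater Partners LP, giving 75% + 25% = 100%.
Chain via Bluewater Partners LP → Slate Capital LLC → Vantage Services GmbH (R1): 100% × 59% × 61% × 27% = 9.7173% of Orion Group plc.
Direct interest in Orion Group plc: 34%.
Aggregating (R2): 9.7173% + 34% = 43.7173%.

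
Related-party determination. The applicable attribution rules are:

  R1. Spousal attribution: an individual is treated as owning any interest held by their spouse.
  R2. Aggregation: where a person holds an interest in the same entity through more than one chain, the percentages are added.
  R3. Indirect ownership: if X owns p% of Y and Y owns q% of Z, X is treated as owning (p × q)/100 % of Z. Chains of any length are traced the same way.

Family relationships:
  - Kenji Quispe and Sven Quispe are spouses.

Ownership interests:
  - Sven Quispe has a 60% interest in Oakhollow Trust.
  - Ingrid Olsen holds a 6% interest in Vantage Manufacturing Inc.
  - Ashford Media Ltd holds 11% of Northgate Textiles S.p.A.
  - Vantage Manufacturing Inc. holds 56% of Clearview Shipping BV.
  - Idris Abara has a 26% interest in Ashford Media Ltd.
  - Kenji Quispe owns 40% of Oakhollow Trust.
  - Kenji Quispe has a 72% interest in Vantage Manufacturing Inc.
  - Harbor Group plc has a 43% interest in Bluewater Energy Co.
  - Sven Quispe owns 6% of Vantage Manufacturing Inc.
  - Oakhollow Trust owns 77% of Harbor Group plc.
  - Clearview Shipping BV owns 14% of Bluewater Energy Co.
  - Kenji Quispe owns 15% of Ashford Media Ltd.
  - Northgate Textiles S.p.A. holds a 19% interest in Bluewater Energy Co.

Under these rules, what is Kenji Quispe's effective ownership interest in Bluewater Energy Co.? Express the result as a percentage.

By spousal attribution (R1), Kenji Quispe is treated as also owning Sven Quispe's interest in Vantage Manufacturing Inc, giving 72% + 6% = 78%.
By spousal attribution (R1), Kenji Quispe is treated as also owning Sven Quispe's interest in Oakhollow Trust, giving 40% + 60% = 100%.
Chain via Vantage Manufacturing Inc. → Clearview Shipping BV (R3): 78% × 56% × 14% = 6.1152% of Bluewater Energy Co.
Chain via Ashford Media Ltd → Northgate Textiles S.p.A. (R3): 15% × 11% × 19% = 0.3135% of Bluewater Energy Co.
Chain via Oakhollow Trust → Harbor Group plc (R3): 100% × 77% × 43% = 33.11% of Bluewater Energy Co.
Aggregating (R2): 6.1152% + 0.3135% + 33.11% = 39.5387%.

39.5387%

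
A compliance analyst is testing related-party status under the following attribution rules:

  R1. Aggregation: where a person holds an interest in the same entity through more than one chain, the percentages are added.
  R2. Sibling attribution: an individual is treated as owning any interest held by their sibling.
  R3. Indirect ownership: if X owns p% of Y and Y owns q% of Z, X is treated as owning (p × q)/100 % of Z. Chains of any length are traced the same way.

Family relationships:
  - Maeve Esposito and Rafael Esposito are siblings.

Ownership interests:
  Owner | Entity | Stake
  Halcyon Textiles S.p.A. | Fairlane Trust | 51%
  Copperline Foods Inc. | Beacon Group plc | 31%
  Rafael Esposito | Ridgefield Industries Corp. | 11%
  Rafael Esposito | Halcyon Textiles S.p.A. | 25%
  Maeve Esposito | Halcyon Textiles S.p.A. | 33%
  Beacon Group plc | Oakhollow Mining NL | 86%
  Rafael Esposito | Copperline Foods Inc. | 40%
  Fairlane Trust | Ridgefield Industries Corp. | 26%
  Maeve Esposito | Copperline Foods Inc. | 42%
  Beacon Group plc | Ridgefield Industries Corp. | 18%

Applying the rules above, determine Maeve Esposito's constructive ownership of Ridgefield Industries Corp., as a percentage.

23.2664%

By sibling attribution (R2), Maeve Esposito is treated as also owning Rafael Esposito's interest in Copperline Foods Inc, giving 42% + 40% = 82%.
By sibling attribution (R2), Maeve Esposito is treated as also owning Rafael Esposito's interest in Halcyon Textiles S.p.A, giving 33% + 25% = 58%.
By sibling attribution (R2), Maeve Esposito is treated as owning Rafael Esposito's 11% interest in Ridgefield Industries Corp.
Chain via Copperline Foods Inc. → Beacon Group plc (R3): 82% × 31% × 18% = 4.5756% of Ridgefield Industries Corp.
Chain via Halcyon Textiles S.p.A. → Fairlane Trust (R3): 58% × 51% × 26% = 7.6908% of Ridgefield Industries Corp.
Direct interest in Ridgefield Industries Corp: 11%.
Aggregating (R1): 4.5756% + 7.6908% + 11% = 23.2664%.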